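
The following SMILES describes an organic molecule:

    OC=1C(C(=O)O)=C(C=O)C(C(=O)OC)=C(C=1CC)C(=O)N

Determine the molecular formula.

C13H13NO7

Walk through each heavy atom and fill implicit hydrogens from standard valence (C 4, N 3, O 2, S 2, halogen 1):
  atom 1: O, bond orders sum to 1 (valence 2) → 1 H
  atom 2: C, bond orders sum to 4 (valence 4) → 0 H
  atom 3: C, bond orders sum to 4 (valence 4) → 0 H
  atom 4: C, bond orders sum to 4 (valence 4) → 0 H
  atom 5: O, bond orders sum to 2 (valence 2) → 0 H
  atom 6: O, bond orders sum to 1 (valence 2) → 1 H
  atom 7: C, bond orders sum to 4 (valence 4) → 0 H
  atom 8: C, bond orders sum to 3 (valence 4) → 1 H
  atom 9: O, bond orders sum to 2 (valence 2) → 0 H
  atom 10: C, bond orders sum to 4 (valence 4) → 0 H
  atom 11: C, bond orders sum to 4 (valence 4) → 0 H
  atom 12: O, bond orders sum to 2 (valence 2) → 0 H
  atom 13: O, bond orders sum to 2 (valence 2) → 0 H
  atom 14: C, bond orders sum to 1 (valence 4) → 3 H
  atom 15: C, bond orders sum to 4 (valence 4) → 0 H
  atom 16: C, bond orders sum to 4 (valence 4) → 0 H
  atom 17: C, bond orders sum to 2 (valence 4) → 2 H
  atom 18: C, bond orders sum to 1 (valence 4) → 3 H
  atom 19: C, bond orders sum to 4 (valence 4) → 0 H
  atom 20: O, bond orders sum to 2 (valence 2) → 0 H
  atom 21: N, bond orders sum to 1 (valence 3) → 2 H
Totals → C:13, H:13, N:1, O:7.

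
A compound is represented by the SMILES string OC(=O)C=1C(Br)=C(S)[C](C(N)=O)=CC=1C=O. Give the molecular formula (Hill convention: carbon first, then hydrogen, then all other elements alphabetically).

Walk through each heavy atom and fill implicit hydrogens from standard valence (C 4, N 3, O 2, S 2, halogen 1):
  atom 1: O, bond orders sum to 1 (valence 2) → 1 H
  atom 2: C, bond orders sum to 4 (valence 4) → 0 H
  atom 3: O, bond orders sum to 2 (valence 2) → 0 H
  atom 4: C, bond orders sum to 4 (valence 4) → 0 H
  atom 5: C, bond orders sum to 4 (valence 4) → 0 H
  atom 6: Br (halogen, monovalent) → 0 H
  atom 7: C, bond orders sum to 4 (valence 4) → 0 H
  atom 8: S, bond orders sum to 1 (valence 2) → 1 H
  atom 9: C with explicit H count 0
  atom 10: C, bond orders sum to 4 (valence 4) → 0 H
  atom 11: N, bond orders sum to 1 (valence 3) → 2 H
  atom 12: O, bond orders sum to 2 (valence 2) → 0 H
  atom 13: C, bond orders sum to 3 (valence 4) → 1 H
  atom 14: C, bond orders sum to 4 (valence 4) → 0 H
  atom 15: C, bond orders sum to 3 (valence 4) → 1 H
  atom 16: O, bond orders sum to 2 (valence 2) → 0 H
Totals → C:9, H:6, Br:1, N:1, O:4, S:1.
In Hill order: C9H6BrNO4S.

C9H6BrNO4S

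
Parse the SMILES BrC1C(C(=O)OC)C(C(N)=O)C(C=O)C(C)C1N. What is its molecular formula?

C11H17BrN2O4

Walk through each heavy atom and fill implicit hydrogens from standard valence (C 4, N 3, O 2, S 2, halogen 1):
  atom 1: Br (halogen, monovalent) → 0 H
  atom 2: C, bond orders sum to 3 (valence 4) → 1 H
  atom 3: C, bond orders sum to 3 (valence 4) → 1 H
  atom 4: C, bond orders sum to 4 (valence 4) → 0 H
  atom 5: O, bond orders sum to 2 (valence 2) → 0 H
  atom 6: O, bond orders sum to 2 (valence 2) → 0 H
  atom 7: C, bond orders sum to 1 (valence 4) → 3 H
  atom 8: C, bond orders sum to 3 (valence 4) → 1 H
  atom 9: C, bond orders sum to 4 (valence 4) → 0 H
  atom 10: N, bond orders sum to 1 (valence 3) → 2 H
  atom 11: O, bond orders sum to 2 (valence 2) → 0 H
  atom 12: C, bond orders sum to 3 (valence 4) → 1 H
  atom 13: C, bond orders sum to 3 (valence 4) → 1 H
  atom 14: O, bond orders sum to 2 (valence 2) → 0 H
  atom 15: C, bond orders sum to 3 (valence 4) → 1 H
  atom 16: C, bond orders sum to 1 (valence 4) → 3 H
  atom 17: C, bond orders sum to 3 (valence 4) → 1 H
  atom 18: N, bond orders sum to 1 (valence 3) → 2 H
Totals → C:11, H:17, Br:1, N:2, O:4.
In Hill order: C11H17BrN2O4.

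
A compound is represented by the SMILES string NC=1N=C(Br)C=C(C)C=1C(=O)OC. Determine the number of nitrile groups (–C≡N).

0

Scan the SMILES for the nitrile motif — none present.
Groups that are present: 1 ester, 1 primary amine.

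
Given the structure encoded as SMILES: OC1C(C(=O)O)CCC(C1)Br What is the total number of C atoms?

Count every carbon token in the SMILES (each C, including those in ring-closure positions and inside branches).
Carbon count: 7.

7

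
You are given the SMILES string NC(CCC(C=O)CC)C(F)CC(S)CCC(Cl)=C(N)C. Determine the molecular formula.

Walk through each heavy atom and fill implicit hydrogens from standard valence (C 4, N 3, O 2, S 2, halogen 1):
  atom 1: N, bond orders sum to 1 (valence 3) → 2 H
  atom 2: C, bond orders sum to 3 (valence 4) → 1 H
  atom 3: C, bond orders sum to 2 (valence 4) → 2 H
  atom 4: C, bond orders sum to 2 (valence 4) → 2 H
  atom 5: C, bond orders sum to 3 (valence 4) → 1 H
  atom 6: C, bond orders sum to 3 (valence 4) → 1 H
  atom 7: O, bond orders sum to 2 (valence 2) → 0 H
  atom 8: C, bond orders sum to 2 (valence 4) → 2 H
  atom 9: C, bond orders sum to 1 (valence 4) → 3 H
  atom 10: C, bond orders sum to 3 (valence 4) → 1 H
  atom 11: F (halogen, monovalent) → 0 H
  atom 12: C, bond orders sum to 2 (valence 4) → 2 H
  atom 13: C, bond orders sum to 3 (valence 4) → 1 H
  atom 14: S, bond orders sum to 1 (valence 2) → 1 H
  atom 15: C, bond orders sum to 2 (valence 4) → 2 H
  atom 16: C, bond orders sum to 2 (valence 4) → 2 H
  atom 17: C, bond orders sum to 4 (valence 4) → 0 H
  atom 18: Cl (halogen, monovalent) → 0 H
  atom 19: C, bond orders sum to 4 (valence 4) → 0 H
  atom 20: N, bond orders sum to 1 (valence 3) → 2 H
  atom 21: C, bond orders sum to 1 (valence 4) → 3 H
Totals → C:15, H:28, Cl:1, F:1, N:2, O:1, S:1.

C15H28ClFN2OS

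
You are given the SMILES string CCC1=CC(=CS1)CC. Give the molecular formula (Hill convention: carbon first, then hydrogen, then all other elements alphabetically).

C8H12S

Walk through each heavy atom and fill implicit hydrogens from standard valence (C 4, N 3, O 2, S 2, halogen 1):
  atom 1: C, bond orders sum to 1 (valence 4) → 3 H
  atom 2: C, bond orders sum to 2 (valence 4) → 2 H
  atom 3: C, bond orders sum to 4 (valence 4) → 0 H
  atom 4: C, bond orders sum to 3 (valence 4) → 1 H
  atom 5: C, bond orders sum to 4 (valence 4) → 0 H
  atom 6: C, bond orders sum to 3 (valence 4) → 1 H
  atom 7: S, bond orders sum to 2 (valence 2) → 0 H
  atom 8: C, bond orders sum to 2 (valence 4) → 2 H
  atom 9: C, bond orders sum to 1 (valence 4) → 3 H
Totals → C:8, H:12, S:1.
In Hill order: C8H12S.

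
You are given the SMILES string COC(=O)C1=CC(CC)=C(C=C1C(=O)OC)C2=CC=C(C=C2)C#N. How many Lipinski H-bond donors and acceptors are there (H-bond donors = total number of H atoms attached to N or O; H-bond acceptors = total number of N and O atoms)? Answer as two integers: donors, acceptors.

0, 5

Donors: find every N or O and count the H atoms it carries.
  atom 2 (O): bond orders sum to 2 → 0 H
  atom 4 (O): bond orders sum to 2 → 0 H
  atom 14 (O): bond orders sum to 2 → 0 H
  atom 15 (O): bond orders sum to 2 → 0 H
  atom 24 (N): bond orders sum to 3 → 0 H
Lipinski HBD = 0.
Acceptors: N atoms = 1, O atoms = 4 → HBA = 5.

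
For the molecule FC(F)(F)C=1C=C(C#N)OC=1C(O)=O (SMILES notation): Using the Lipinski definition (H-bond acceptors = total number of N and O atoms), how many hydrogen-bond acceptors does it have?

4

N atoms: 1; O atoms: 3.
Lipinski HBA = 1 + 3 = 4.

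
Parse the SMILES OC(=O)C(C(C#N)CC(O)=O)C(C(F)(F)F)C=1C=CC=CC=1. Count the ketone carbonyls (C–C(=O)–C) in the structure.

Scan the SMILES for the ketone motif — none present.
Groups that are present: 2 carboxylic acid, 1 nitrile.

0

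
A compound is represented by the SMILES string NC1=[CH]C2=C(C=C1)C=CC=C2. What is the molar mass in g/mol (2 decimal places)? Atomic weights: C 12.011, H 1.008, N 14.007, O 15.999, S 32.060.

First, the molecular formula is C10H9N (counting implicit H from valence).
  C: 10 × 12.011 = 120.110
  H: 9 × 1.008 = 9.072
  N: 1 × 14.007 = 14.007
Sum: 10×12.011 + 9×1.008 + 1×14.007 = 143.189 → 143.19 g/mol.

143.19 g/mol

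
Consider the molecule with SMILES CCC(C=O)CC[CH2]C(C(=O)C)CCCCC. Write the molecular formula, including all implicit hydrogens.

C15H28O2

Walk through each heavy atom and fill implicit hydrogens from standard valence (C 4, N 3, O 2, S 2, halogen 1):
  atom 1: C, bond orders sum to 1 (valence 4) → 3 H
  atom 2: C, bond orders sum to 2 (valence 4) → 2 H
  atom 3: C, bond orders sum to 3 (valence 4) → 1 H
  atom 4: C, bond orders sum to 3 (valence 4) → 1 H
  atom 5: O, bond orders sum to 2 (valence 2) → 0 H
  atom 6: C, bond orders sum to 2 (valence 4) → 2 H
  atom 7: C, bond orders sum to 2 (valence 4) → 2 H
  atom 8: C with explicit H count 2
  atom 9: C, bond orders sum to 3 (valence 4) → 1 H
  atom 10: C, bond orders sum to 4 (valence 4) → 0 H
  atom 11: O, bond orders sum to 2 (valence 2) → 0 H
  atom 12: C, bond orders sum to 1 (valence 4) → 3 H
  atom 13: C, bond orders sum to 2 (valence 4) → 2 H
  atom 14: C, bond orders sum to 2 (valence 4) → 2 H
  atom 15: C, bond orders sum to 2 (valence 4) → 2 H
  atom 16: C, bond orders sum to 2 (valence 4) → 2 H
  atom 17: C, bond orders sum to 1 (valence 4) → 3 H
Totals → C:15, H:28, O:2.
In Hill order: C15H28O2.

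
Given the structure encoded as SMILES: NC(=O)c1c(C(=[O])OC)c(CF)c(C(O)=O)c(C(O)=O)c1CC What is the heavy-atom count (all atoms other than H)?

Every atom symbol written in the SMILES (organic subset) is one heavy atom; implicit H are not written.
Heavy atoms by element → C:14, F:1, N:1, O:7.
Total: 23.

23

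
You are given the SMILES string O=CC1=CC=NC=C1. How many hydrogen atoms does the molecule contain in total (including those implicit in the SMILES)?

Walk through each heavy atom and fill implicit hydrogens from standard valence (C 4, N 3, O 2, S 2, halogen 1):
  atom 1: O, bond orders sum to 2 (valence 2) → 0 H
  atom 2: C, bond orders sum to 3 (valence 4) → 1 H
  atom 3: C, bond orders sum to 4 (valence 4) → 0 H
  atom 4: C, bond orders sum to 3 (valence 4) → 1 H
  atom 5: C, bond orders sum to 3 (valence 4) → 1 H
  atom 6: N, bond orders sum to 3 (valence 3) → 0 H
  atom 7: C, bond orders sum to 3 (valence 4) → 1 H
  atom 8: C, bond orders sum to 3 (valence 4) → 1 H
Total hydrogens: 5.

5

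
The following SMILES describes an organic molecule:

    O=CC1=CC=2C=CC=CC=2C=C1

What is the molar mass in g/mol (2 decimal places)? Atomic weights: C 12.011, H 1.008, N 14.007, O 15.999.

First, the molecular formula is C11H8O (counting implicit H from valence).
  C: 11 × 12.011 = 132.121
  H: 8 × 1.008 = 8.064
  O: 1 × 15.999 = 15.999
Sum: 11×12.011 + 8×1.008 + 1×15.999 = 156.184 → 156.18 g/mol.

156.18 g/mol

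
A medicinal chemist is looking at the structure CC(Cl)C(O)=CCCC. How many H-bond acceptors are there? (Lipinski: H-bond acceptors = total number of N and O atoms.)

1

N atoms: 0; O atoms: 1.
Lipinski HBA = 0 + 1 = 1.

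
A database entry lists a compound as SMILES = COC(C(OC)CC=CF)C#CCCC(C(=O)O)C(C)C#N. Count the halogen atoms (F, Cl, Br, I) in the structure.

Halogen atoms appear at heavy-atom position 10 (1×F).
Other groups present: 1 alkene, 1 alkyne, 1 carboxylic acid, 2 ether, 1 nitrile.
Halogen count: 1.

1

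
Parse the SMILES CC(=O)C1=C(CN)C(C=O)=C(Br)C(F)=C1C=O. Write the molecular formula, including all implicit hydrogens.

C11H9BrFNO3

Walk through each heavy atom and fill implicit hydrogens from standard valence (C 4, N 3, O 2, S 2, halogen 1):
  atom 1: C, bond orders sum to 1 (valence 4) → 3 H
  atom 2: C, bond orders sum to 4 (valence 4) → 0 H
  atom 3: O, bond orders sum to 2 (valence 2) → 0 H
  atom 4: C, bond orders sum to 4 (valence 4) → 0 H
  atom 5: C, bond orders sum to 4 (valence 4) → 0 H
  atom 6: C, bond orders sum to 2 (valence 4) → 2 H
  atom 7: N, bond orders sum to 1 (valence 3) → 2 H
  atom 8: C, bond orders sum to 4 (valence 4) → 0 H
  atom 9: C, bond orders sum to 3 (valence 4) → 1 H
  atom 10: O, bond orders sum to 2 (valence 2) → 0 H
  atom 11: C, bond orders sum to 4 (valence 4) → 0 H
  atom 12: Br (halogen, monovalent) → 0 H
  atom 13: C, bond orders sum to 4 (valence 4) → 0 H
  atom 14: F (halogen, monovalent) → 0 H
  atom 15: C, bond orders sum to 4 (valence 4) → 0 H
  atom 16: C, bond orders sum to 3 (valence 4) → 1 H
  atom 17: O, bond orders sum to 2 (valence 2) → 0 H
Totals → C:11, H:9, Br:1, F:1, N:1, O:3.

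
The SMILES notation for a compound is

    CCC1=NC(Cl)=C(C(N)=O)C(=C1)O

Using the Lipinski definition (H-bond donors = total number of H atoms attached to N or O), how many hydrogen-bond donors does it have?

Donors: find every N or O and count the H atoms it carries.
  atom 4 (N): bond orders sum to 3 → 0 H
  atom 9 (N): bond orders sum to 1 → 2 H
  atom 10 (O): bond orders sum to 2 → 0 H
  atom 13 (O): bond orders sum to 1 → 1 H
Lipinski HBD = 3.

3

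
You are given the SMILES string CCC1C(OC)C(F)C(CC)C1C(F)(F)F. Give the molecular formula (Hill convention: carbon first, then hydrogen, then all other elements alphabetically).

C11H18F4O

Walk through each heavy atom and fill implicit hydrogens from standard valence (C 4, N 3, O 2, S 2, halogen 1):
  atom 1: C, bond orders sum to 1 (valence 4) → 3 H
  atom 2: C, bond orders sum to 2 (valence 4) → 2 H
  atom 3: C, bond orders sum to 3 (valence 4) → 1 H
  atom 4: C, bond orders sum to 3 (valence 4) → 1 H
  atom 5: O, bond orders sum to 2 (valence 2) → 0 H
  atom 6: C, bond orders sum to 1 (valence 4) → 3 H
  atom 7: C, bond orders sum to 3 (valence 4) → 1 H
  atom 8: F (halogen, monovalent) → 0 H
  atom 9: C, bond orders sum to 3 (valence 4) → 1 H
  atom 10: C, bond orders sum to 2 (valence 4) → 2 H
  atom 11: C, bond orders sum to 1 (valence 4) → 3 H
  atom 12: C, bond orders sum to 3 (valence 4) → 1 H
  atom 13: C, bond orders sum to 4 (valence 4) → 0 H
  atom 14: F (halogen, monovalent) → 0 H
  atom 15: F (halogen, monovalent) → 0 H
  atom 16: F (halogen, monovalent) → 0 H
Totals → C:11, H:18, F:4, O:1.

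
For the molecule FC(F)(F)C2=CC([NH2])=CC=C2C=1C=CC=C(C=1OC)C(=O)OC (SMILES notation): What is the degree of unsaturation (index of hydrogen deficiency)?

9

Degree of unsaturation = (number of rings) + (number of π bonds).
Ring closures in the SMILES: 2.
π bonds: 7 double bonds (each 1 DoU) → 7 DoU from unsaturation.
Total DoU = 2 + 7 = 9.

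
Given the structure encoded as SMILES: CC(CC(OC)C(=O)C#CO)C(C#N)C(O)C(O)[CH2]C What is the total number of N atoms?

1

Scan the SMILES for N atoms (remember two-letter symbols like Cl and Br are single atoms).
Nitrogen count: 1.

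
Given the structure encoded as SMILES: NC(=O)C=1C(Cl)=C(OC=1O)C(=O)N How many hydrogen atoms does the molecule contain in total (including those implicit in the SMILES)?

5

Walk through each heavy atom and fill implicit hydrogens from standard valence (C 4, N 3, O 2, S 2, halogen 1):
  atom 1: N, bond orders sum to 1 (valence 3) → 2 H
  atom 2: C, bond orders sum to 4 (valence 4) → 0 H
  atom 3: O, bond orders sum to 2 (valence 2) → 0 H
  atom 4: C, bond orders sum to 4 (valence 4) → 0 H
  atom 5: C, bond orders sum to 4 (valence 4) → 0 H
  atom 6: Cl (halogen, monovalent) → 0 H
  atom 7: C, bond orders sum to 4 (valence 4) → 0 H
  atom 8: O, bond orders sum to 2 (valence 2) → 0 H
  atom 9: C, bond orders sum to 4 (valence 4) → 0 H
  atom 10: O, bond orders sum to 1 (valence 2) → 1 H
  atom 11: C, bond orders sum to 4 (valence 4) → 0 H
  atom 12: O, bond orders sum to 2 (valence 2) → 0 H
  atom 13: N, bond orders sum to 1 (valence 3) → 2 H
Total hydrogens: 5.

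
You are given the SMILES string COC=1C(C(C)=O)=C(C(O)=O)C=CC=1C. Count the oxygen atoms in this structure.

Scan the SMILES for O atoms (remember two-letter symbols like Cl and Br are single atoms).
Oxygen count: 4.

4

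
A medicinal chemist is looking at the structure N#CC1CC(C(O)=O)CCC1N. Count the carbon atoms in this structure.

Count every carbon token in the SMILES (each C, including those in ring-closure positions and inside branches).
Carbon count: 8.

8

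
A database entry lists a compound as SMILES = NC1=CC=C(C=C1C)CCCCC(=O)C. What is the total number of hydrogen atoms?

19

Walk through each heavy atom and fill implicit hydrogens from standard valence (C 4, N 3, O 2, S 2, halogen 1):
  atom 1: N, bond orders sum to 1 (valence 3) → 2 H
  atom 2: C, bond orders sum to 4 (valence 4) → 0 H
  atom 3: C, bond orders sum to 3 (valence 4) → 1 H
  atom 4: C, bond orders sum to 3 (valence 4) → 1 H
  atom 5: C, bond orders sum to 4 (valence 4) → 0 H
  atom 6: C, bond orders sum to 3 (valence 4) → 1 H
  atom 7: C, bond orders sum to 4 (valence 4) → 0 H
  atom 8: C, bond orders sum to 1 (valence 4) → 3 H
  atom 9: C, bond orders sum to 2 (valence 4) → 2 H
  atom 10: C, bond orders sum to 2 (valence 4) → 2 H
  atom 11: C, bond orders sum to 2 (valence 4) → 2 H
  atom 12: C, bond orders sum to 2 (valence 4) → 2 H
  atom 13: C, bond orders sum to 4 (valence 4) → 0 H
  atom 14: O, bond orders sum to 2 (valence 2) → 0 H
  atom 15: C, bond orders sum to 1 (valence 4) → 3 H
Total hydrogens: 19.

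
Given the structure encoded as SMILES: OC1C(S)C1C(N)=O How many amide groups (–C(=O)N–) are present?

The amide motif appears at heavy-atom position 6 in the SMILES.
Other groups present: 1 hydroxyl, 1 thiol.
Amide count: 1.

1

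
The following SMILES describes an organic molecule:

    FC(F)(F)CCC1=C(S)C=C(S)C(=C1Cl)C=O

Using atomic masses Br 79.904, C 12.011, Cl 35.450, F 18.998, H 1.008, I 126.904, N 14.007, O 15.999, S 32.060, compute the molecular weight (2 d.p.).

First, the molecular formula is C10H8ClF3OS2 (counting implicit H from valence).
  C: 10 × 12.011 = 120.110
  Cl: 1 × 35.450 = 35.450
  F: 3 × 18.998 = 56.994
  H: 8 × 1.008 = 8.064
  O: 1 × 15.999 = 15.999
  S: 2 × 32.060 = 64.120
Sum: 10×12.011 + 1×35.450 + 3×18.998 + 8×1.008 + 1×15.999 + 2×32.060 = 300.737 → 300.74 g/mol.

300.74 g/mol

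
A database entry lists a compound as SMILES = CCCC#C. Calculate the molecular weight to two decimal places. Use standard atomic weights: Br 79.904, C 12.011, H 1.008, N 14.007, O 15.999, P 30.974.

68.12 g/mol

First, the molecular formula is C5H8 (counting implicit H from valence).
  C: 5 × 12.011 = 60.055
  H: 8 × 1.008 = 8.064
Sum: 5×12.011 + 8×1.008 = 68.119 → 68.12 g/mol.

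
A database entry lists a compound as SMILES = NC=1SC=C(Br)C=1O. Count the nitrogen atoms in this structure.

1

Scan the SMILES for N atoms (remember two-letter symbols like Cl and Br are single atoms).
Nitrogen count: 1.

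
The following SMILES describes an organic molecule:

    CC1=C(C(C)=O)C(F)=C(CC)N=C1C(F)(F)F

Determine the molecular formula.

C11H11F4NO

Walk through each heavy atom and fill implicit hydrogens from standard valence (C 4, N 3, O 2, S 2, halogen 1):
  atom 1: C, bond orders sum to 1 (valence 4) → 3 H
  atom 2: C, bond orders sum to 4 (valence 4) → 0 H
  atom 3: C, bond orders sum to 4 (valence 4) → 0 H
  atom 4: C, bond orders sum to 4 (valence 4) → 0 H
  atom 5: C, bond orders sum to 1 (valence 4) → 3 H
  atom 6: O, bond orders sum to 2 (valence 2) → 0 H
  atom 7: C, bond orders sum to 4 (valence 4) → 0 H
  atom 8: F (halogen, monovalent) → 0 H
  atom 9: C, bond orders sum to 4 (valence 4) → 0 H
  atom 10: C, bond orders sum to 2 (valence 4) → 2 H
  atom 11: C, bond orders sum to 1 (valence 4) → 3 H
  atom 12: N, bond orders sum to 3 (valence 3) → 0 H
  atom 13: C, bond orders sum to 4 (valence 4) → 0 H
  atom 14: C, bond orders sum to 4 (valence 4) → 0 H
  atom 15: F (halogen, monovalent) → 0 H
  atom 16: F (halogen, monovalent) → 0 H
  atom 17: F (halogen, monovalent) → 0 H
Totals → C:11, H:11, F:4, N:1, O:1.
In Hill order: C11H11F4NO.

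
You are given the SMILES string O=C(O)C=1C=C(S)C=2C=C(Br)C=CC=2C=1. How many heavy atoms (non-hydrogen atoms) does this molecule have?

Every atom symbol written in the SMILES (organic subset) is one heavy atom; implicit H are not written.
Heavy atoms by element → Br:1, C:11, O:2, S:1.
Total: 15.

15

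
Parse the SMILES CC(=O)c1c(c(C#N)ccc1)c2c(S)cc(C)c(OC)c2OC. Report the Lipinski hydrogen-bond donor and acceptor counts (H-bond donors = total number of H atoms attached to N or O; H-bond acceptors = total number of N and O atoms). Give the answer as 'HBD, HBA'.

Donors: find every N or O and count the H atoms it carries.
  atom 3 (O): bond orders sum to 2 → 0 H
  atom 8 (N): bond orders sum to 3 → 0 H
  atom 19 (O): bond orders sum to 2 → 0 H
  atom 22 (O): bond orders sum to 2 → 0 H
Lipinski HBD = 0.
Acceptors: N atoms = 1, O atoms = 3 → HBA = 4.

0, 4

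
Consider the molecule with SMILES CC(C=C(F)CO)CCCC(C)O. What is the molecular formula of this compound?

Walk through each heavy atom and fill implicit hydrogens from standard valence (C 4, N 3, O 2, S 2, halogen 1):
  atom 1: C, bond orders sum to 1 (valence 4) → 3 H
  atom 2: C, bond orders sum to 3 (valence 4) → 1 H
  atom 3: C, bond orders sum to 3 (valence 4) → 1 H
  atom 4: C, bond orders sum to 4 (valence 4) → 0 H
  atom 5: F (halogen, monovalent) → 0 H
  atom 6: C, bond orders sum to 2 (valence 4) → 2 H
  atom 7: O, bond orders sum to 1 (valence 2) → 1 H
  atom 8: C, bond orders sum to 2 (valence 4) → 2 H
  atom 9: C, bond orders sum to 2 (valence 4) → 2 H
  atom 10: C, bond orders sum to 2 (valence 4) → 2 H
  atom 11: C, bond orders sum to 3 (valence 4) → 1 H
  atom 12: C, bond orders sum to 1 (valence 4) → 3 H
  atom 13: O, bond orders sum to 1 (valence 2) → 1 H
Totals → C:10, H:19, F:1, O:2.

C10H19FO2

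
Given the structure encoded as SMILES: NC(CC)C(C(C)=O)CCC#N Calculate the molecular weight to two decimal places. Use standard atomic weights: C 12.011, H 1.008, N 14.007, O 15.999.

168.24 g/mol

First, the molecular formula is C9H16N2O (counting implicit H from valence).
  C: 9 × 12.011 = 108.099
  H: 16 × 1.008 = 16.128
  N: 2 × 14.007 = 28.014
  O: 1 × 15.999 = 15.999
Sum: 9×12.011 + 16×1.008 + 2×14.007 + 1×15.999 = 168.240 → 168.24 g/mol.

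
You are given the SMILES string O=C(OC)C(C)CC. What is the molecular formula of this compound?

C6H12O2

Walk through each heavy atom and fill implicit hydrogens from standard valence (C 4, N 3, O 2, S 2, halogen 1):
  atom 1: O, bond orders sum to 2 (valence 2) → 0 H
  atom 2: C, bond orders sum to 4 (valence 4) → 0 H
  atom 3: O, bond orders sum to 2 (valence 2) → 0 H
  atom 4: C, bond orders sum to 1 (valence 4) → 3 H
  atom 5: C, bond orders sum to 3 (valence 4) → 1 H
  atom 6: C, bond orders sum to 1 (valence 4) → 3 H
  atom 7: C, bond orders sum to 2 (valence 4) → 2 H
  atom 8: C, bond orders sum to 1 (valence 4) → 3 H
Totals → C:6, H:12, O:2.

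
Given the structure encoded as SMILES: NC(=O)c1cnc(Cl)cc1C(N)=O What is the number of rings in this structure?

1

In SMILES, each pair of matching ring-closure digits denotes one ring-closing bond; the number of such bonds equals the number of independent rings.
Ring-closure bonds here: 1.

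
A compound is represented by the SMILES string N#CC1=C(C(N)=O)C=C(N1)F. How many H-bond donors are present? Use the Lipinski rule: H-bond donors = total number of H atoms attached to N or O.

Donors: find every N or O and count the H atoms it carries.
  atom 1 (N): bond orders sum to 3 → 0 H
  atom 6 (N): bond orders sum to 1 → 2 H
  atom 7 (O): bond orders sum to 2 → 0 H
  atom 10 (N): bond orders sum to 2 → 1 H
Lipinski HBD = 3.

3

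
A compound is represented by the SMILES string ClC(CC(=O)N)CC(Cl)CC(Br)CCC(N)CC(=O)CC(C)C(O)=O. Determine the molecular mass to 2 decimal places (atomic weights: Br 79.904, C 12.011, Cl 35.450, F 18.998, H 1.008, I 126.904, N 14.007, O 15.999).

462.21 g/mol

First, the molecular formula is C16H27BrCl2N2O4 (counting implicit H from valence).
  Br: 1 × 79.904 = 79.904
  C: 16 × 12.011 = 192.176
  Cl: 2 × 35.450 = 70.900
  H: 27 × 1.008 = 27.216
  N: 2 × 14.007 = 28.014
  O: 4 × 15.999 = 63.996
Sum: 1×79.904 + 16×12.011 + 2×35.450 + 27×1.008 + 2×14.007 + 4×15.999 = 462.206 → 462.21 g/mol.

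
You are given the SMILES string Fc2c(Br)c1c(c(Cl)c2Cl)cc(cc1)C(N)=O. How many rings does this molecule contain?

2

In SMILES, each pair of matching ring-closure digits denotes one ring-closing bond; the number of such bonds equals the number of independent rings.
Ring-closure bonds here: 2.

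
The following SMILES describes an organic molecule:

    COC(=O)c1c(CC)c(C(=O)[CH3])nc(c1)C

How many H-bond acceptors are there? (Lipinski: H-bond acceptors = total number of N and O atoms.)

4

N atoms: 1; O atoms: 3.
Lipinski HBA = 1 + 3 = 4.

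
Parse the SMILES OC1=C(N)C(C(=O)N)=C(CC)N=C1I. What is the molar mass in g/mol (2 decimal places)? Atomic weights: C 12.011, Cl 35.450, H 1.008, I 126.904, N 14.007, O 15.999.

First, the molecular formula is C8H10IN3O2 (counting implicit H from valence).
  C: 8 × 12.011 = 96.088
  H: 10 × 1.008 = 10.080
  I: 1 × 126.904 = 126.904
  N: 3 × 14.007 = 42.021
  O: 2 × 15.999 = 31.998
Sum: 8×12.011 + 10×1.008 + 1×126.904 + 3×14.007 + 2×15.999 = 307.091 → 307.09 g/mol.

307.09 g/mol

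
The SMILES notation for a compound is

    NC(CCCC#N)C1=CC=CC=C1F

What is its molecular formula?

Walk through each heavy atom and fill implicit hydrogens from standard valence (C 4, N 3, O 2, S 2, halogen 1):
  atom 1: N, bond orders sum to 1 (valence 3) → 2 H
  atom 2: C, bond orders sum to 3 (valence 4) → 1 H
  atom 3: C, bond orders sum to 2 (valence 4) → 2 H
  atom 4: C, bond orders sum to 2 (valence 4) → 2 H
  atom 5: C, bond orders sum to 2 (valence 4) → 2 H
  atom 6: C, bond orders sum to 4 (valence 4) → 0 H
  atom 7: N, bond orders sum to 3 (valence 3) → 0 H
  atom 8: C, bond orders sum to 4 (valence 4) → 0 H
  atom 9: C, bond orders sum to 3 (valence 4) → 1 H
  atom 10: C, bond orders sum to 3 (valence 4) → 1 H
  atom 11: C, bond orders sum to 3 (valence 4) → 1 H
  atom 12: C, bond orders sum to 3 (valence 4) → 1 H
  atom 13: C, bond orders sum to 4 (valence 4) → 0 H
  atom 14: F (halogen, monovalent) → 0 H
Totals → C:11, H:13, F:1, N:2.
In Hill order: C11H13FN2.

C11H13FN2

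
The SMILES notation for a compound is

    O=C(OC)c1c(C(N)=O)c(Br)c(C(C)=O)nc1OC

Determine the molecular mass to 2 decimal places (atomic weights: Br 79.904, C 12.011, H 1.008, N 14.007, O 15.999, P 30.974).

331.12 g/mol

First, the molecular formula is C11H11BrN2O5 (counting implicit H from valence).
  Br: 1 × 79.904 = 79.904
  C: 11 × 12.011 = 132.121
  H: 11 × 1.008 = 11.088
  N: 2 × 14.007 = 28.014
  O: 5 × 15.999 = 79.995
Sum: 1×79.904 + 11×12.011 + 11×1.008 + 2×14.007 + 5×15.999 = 331.122 → 331.12 g/mol.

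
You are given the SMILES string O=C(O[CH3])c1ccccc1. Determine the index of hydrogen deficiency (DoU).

5

Molecular formula: C8H8O2.
DoU = (2C + 2 + N − H − X) / 2, where X is the halogen count and O/S are ignored.
    = (2·8 + 2 + 0 − 8 − 0) / 2 = 10 / 2 = 5.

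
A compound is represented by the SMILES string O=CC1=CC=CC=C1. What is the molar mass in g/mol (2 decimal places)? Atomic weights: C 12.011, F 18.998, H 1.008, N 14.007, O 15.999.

106.12 g/mol

First, the molecular formula is C7H6O (counting implicit H from valence).
  C: 7 × 12.011 = 84.077
  H: 6 × 1.008 = 6.048
  O: 1 × 15.999 = 15.999
Sum: 7×12.011 + 6×1.008 + 1×15.999 = 106.124 → 106.12 g/mol.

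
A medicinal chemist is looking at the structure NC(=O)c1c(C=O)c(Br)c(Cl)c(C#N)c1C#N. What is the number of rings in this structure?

1

In SMILES, each pair of matching ring-closure digits denotes one ring-closing bond; the number of such bonds equals the number of independent rings.
Ring-closure bonds here: 1.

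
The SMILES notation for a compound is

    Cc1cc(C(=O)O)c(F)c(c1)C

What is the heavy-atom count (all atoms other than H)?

Every atom symbol written in the SMILES (organic subset) is one heavy atom; implicit H are not written.
Heavy atoms by element → C:9, F:1, O:2.
Total: 12.

12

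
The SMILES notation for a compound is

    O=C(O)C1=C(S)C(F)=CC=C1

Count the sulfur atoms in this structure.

Scan the SMILES for S atoms (remember two-letter symbols like Cl and Br are single atoms).
Sulfur count: 1.

1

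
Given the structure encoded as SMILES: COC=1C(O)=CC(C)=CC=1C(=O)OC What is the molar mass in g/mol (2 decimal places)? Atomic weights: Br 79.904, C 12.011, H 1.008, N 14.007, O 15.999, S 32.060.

196.20 g/mol

First, the molecular formula is C10H12O4 (counting implicit H from valence).
  C: 10 × 12.011 = 120.110
  H: 12 × 1.008 = 12.096
  O: 4 × 15.999 = 63.996
Sum: 10×12.011 + 12×1.008 + 4×15.999 = 196.202 → 196.20 g/mol.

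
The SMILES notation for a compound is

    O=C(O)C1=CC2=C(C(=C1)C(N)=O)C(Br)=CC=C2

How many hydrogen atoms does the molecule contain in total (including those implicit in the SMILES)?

Walk through each heavy atom and fill implicit hydrogens from standard valence (C 4, N 3, O 2, S 2, halogen 1):
  atom 1: O, bond orders sum to 2 (valence 2) → 0 H
  atom 2: C, bond orders sum to 4 (valence 4) → 0 H
  atom 3: O, bond orders sum to 1 (valence 2) → 1 H
  atom 4: C, bond orders sum to 4 (valence 4) → 0 H
  atom 5: C, bond orders sum to 3 (valence 4) → 1 H
  atom 6: C, bond orders sum to 4 (valence 4) → 0 H
  atom 7: C, bond orders sum to 4 (valence 4) → 0 H
  atom 8: C, bond orders sum to 4 (valence 4) → 0 H
  atom 9: C, bond orders sum to 3 (valence 4) → 1 H
  atom 10: C, bond orders sum to 4 (valence 4) → 0 H
  atom 11: N, bond orders sum to 1 (valence 3) → 2 H
  atom 12: O, bond orders sum to 2 (valence 2) → 0 H
  atom 13: C, bond orders sum to 4 (valence 4) → 0 H
  atom 14: Br (halogen, monovalent) → 0 H
  atom 15: C, bond orders sum to 3 (valence 4) → 1 H
  atom 16: C, bond orders sum to 3 (valence 4) → 1 H
  atom 17: C, bond orders sum to 3 (valence 4) → 1 H
Total hydrogens: 8.

8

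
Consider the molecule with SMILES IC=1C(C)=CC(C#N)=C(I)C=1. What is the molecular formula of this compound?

C8H5I2N

Walk through each heavy atom and fill implicit hydrogens from standard valence (C 4, N 3, O 2, S 2, halogen 1):
  atom 1: I (halogen, monovalent) → 0 H
  atom 2: C, bond orders sum to 4 (valence 4) → 0 H
  atom 3: C, bond orders sum to 4 (valence 4) → 0 H
  atom 4: C, bond orders sum to 1 (valence 4) → 3 H
  atom 5: C, bond orders sum to 3 (valence 4) → 1 H
  atom 6: C, bond orders sum to 4 (valence 4) → 0 H
  atom 7: C, bond orders sum to 4 (valence 4) → 0 H
  atom 8: N, bond orders sum to 3 (valence 3) → 0 H
  atom 9: C, bond orders sum to 4 (valence 4) → 0 H
  atom 10: I (halogen, monovalent) → 0 H
  atom 11: C, bond orders sum to 3 (valence 4) → 1 H
Totals → C:8, H:5, I:2, N:1.
In Hill order: C8H5I2N.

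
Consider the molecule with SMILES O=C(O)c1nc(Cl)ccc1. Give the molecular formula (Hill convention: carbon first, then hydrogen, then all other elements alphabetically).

C6H4ClNO2

Walk through each heavy atom and fill implicit hydrogens from standard valence (C 4, N 3, O 2, S 2, halogen 1); for lowercase aromatic atoms, an aromatic c carries 1 H when it has two neighbours and 0 H with three, and aromatic n carries 0 H:
  atom 1: O, bond orders sum to 2 (valence 2) → 0 H
  atom 2: C, bond orders sum to 4 (valence 4) → 0 H
  atom 3: O, bond orders sum to 1 (valence 2) → 1 H
  atom 4: aromatic c, 3 neighbours → 0 H
  atom 5: aromatic n, 2 neighbours → 0 H
  atom 6: aromatic c, 3 neighbours → 0 H
  atom 7: Cl (halogen, monovalent) → 0 H
  atom 8: aromatic c, 2 neighbours → 1 H
  atom 9: aromatic c, 2 neighbours → 1 H
  atom 10: aromatic c, 2 neighbours → 1 H
Totals → C:6, H:4, Cl:1, N:1, O:2.
In Hill order: C6H4ClNO2.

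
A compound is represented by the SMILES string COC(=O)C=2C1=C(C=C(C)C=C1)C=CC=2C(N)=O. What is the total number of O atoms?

3

Scan the SMILES for O atoms (remember two-letter symbols like Cl and Br are single atoms).
Oxygen count: 3.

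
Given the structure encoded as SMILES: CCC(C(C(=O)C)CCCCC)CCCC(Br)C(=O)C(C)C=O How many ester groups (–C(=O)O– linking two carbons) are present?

0

Scan the SMILES for the ester motif — none present.
Groups that are present: 1 aldehyde, 2 ketone.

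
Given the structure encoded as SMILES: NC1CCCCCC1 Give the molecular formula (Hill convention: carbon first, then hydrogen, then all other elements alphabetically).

C7H15N

Walk through each heavy atom and fill implicit hydrogens from standard valence (C 4, N 3, O 2, S 2, halogen 1):
  atom 1: N, bond orders sum to 1 (valence 3) → 2 H
  atom 2: C, bond orders sum to 3 (valence 4) → 1 H
  atom 3: C, bond orders sum to 2 (valence 4) → 2 H
  atom 4: C, bond orders sum to 2 (valence 4) → 2 H
  atom 5: C, bond orders sum to 2 (valence 4) → 2 H
  atom 6: C, bond orders sum to 2 (valence 4) → 2 H
  atom 7: C, bond orders sum to 2 (valence 4) → 2 H
  atom 8: C, bond orders sum to 2 (valence 4) → 2 H
Totals → C:7, H:15, N:1.
In Hill order: C7H15N.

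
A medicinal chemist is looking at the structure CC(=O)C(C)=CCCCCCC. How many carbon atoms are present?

11

Count every carbon token in the SMILES (each C, including those in ring-closure positions and inside branches).
Carbon count: 11.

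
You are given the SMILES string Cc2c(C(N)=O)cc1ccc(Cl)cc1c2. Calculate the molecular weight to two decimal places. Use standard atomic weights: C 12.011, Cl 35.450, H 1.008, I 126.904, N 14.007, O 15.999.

219.67 g/mol

First, the molecular formula is C12H10ClNO (counting implicit H from valence).
  C: 12 × 12.011 = 144.132
  Cl: 1 × 35.450 = 35.450
  H: 10 × 1.008 = 10.080
  N: 1 × 14.007 = 14.007
  O: 1 × 15.999 = 15.999
Sum: 12×12.011 + 1×35.450 + 10×1.008 + 1×14.007 + 1×15.999 = 219.668 → 219.67 g/mol.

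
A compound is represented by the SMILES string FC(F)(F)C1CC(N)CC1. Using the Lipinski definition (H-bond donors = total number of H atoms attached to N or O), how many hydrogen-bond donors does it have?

2

Donors: find every N or O and count the H atoms it carries.
  atom 8 (N): bond orders sum to 1 → 2 H
Lipinski HBD = 2.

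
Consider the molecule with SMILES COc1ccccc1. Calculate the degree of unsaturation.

Molecular formula: C7H8O.
DoU = (2C + 2 + N − H − X) / 2, where X is the halogen count and O/S are ignored.
    = (2·7 + 2 + 0 − 8 − 0) / 2 = 8 / 2 = 4.

4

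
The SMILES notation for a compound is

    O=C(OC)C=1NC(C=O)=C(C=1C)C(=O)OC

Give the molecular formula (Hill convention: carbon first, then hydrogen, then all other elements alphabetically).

C10H11NO5

Walk through each heavy atom and fill implicit hydrogens from standard valence (C 4, N 3, O 2, S 2, halogen 1):
  atom 1: O, bond orders sum to 2 (valence 2) → 0 H
  atom 2: C, bond orders sum to 4 (valence 4) → 0 H
  atom 3: O, bond orders sum to 2 (valence 2) → 0 H
  atom 4: C, bond orders sum to 1 (valence 4) → 3 H
  atom 5: C, bond orders sum to 4 (valence 4) → 0 H
  atom 6: N, bond orders sum to 2 (valence 3) → 1 H
  atom 7: C, bond orders sum to 4 (valence 4) → 0 H
  atom 8: C, bond orders sum to 3 (valence 4) → 1 H
  atom 9: O, bond orders sum to 2 (valence 2) → 0 H
  atom 10: C, bond orders sum to 4 (valence 4) → 0 H
  atom 11: C, bond orders sum to 4 (valence 4) → 0 H
  atom 12: C, bond orders sum to 1 (valence 4) → 3 H
  atom 13: C, bond orders sum to 4 (valence 4) → 0 H
  atom 14: O, bond orders sum to 2 (valence 2) → 0 H
  atom 15: O, bond orders sum to 2 (valence 2) → 0 H
  atom 16: C, bond orders sum to 1 (valence 4) → 3 H
Totals → C:10, H:11, N:1, O:5.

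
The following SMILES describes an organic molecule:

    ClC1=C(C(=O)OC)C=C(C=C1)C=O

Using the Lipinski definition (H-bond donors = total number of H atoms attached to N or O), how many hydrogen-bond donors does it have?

0

Donors: find every N or O and count the H atoms it carries.
  atom 5 (O): bond orders sum to 2 → 0 H
  atom 6 (O): bond orders sum to 2 → 0 H
  atom 13 (O): bond orders sum to 2 → 0 H
Lipinski HBD = 0.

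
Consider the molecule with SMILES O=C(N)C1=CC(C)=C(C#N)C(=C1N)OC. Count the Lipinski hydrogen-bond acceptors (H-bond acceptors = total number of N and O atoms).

5

N atoms: 3; O atoms: 2.
Lipinski HBA = 3 + 2 = 5.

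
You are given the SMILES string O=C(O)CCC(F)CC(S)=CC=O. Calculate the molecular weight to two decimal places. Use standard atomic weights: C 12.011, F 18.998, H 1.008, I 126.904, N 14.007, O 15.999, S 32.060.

206.23 g/mol

First, the molecular formula is C8H11FO3S (counting implicit H from valence).
  C: 8 × 12.011 = 96.088
  F: 1 × 18.998 = 18.998
  H: 11 × 1.008 = 11.088
  O: 3 × 15.999 = 47.997
  S: 1 × 32.060 = 32.060
Sum: 8×12.011 + 1×18.998 + 11×1.008 + 3×15.999 + 1×32.060 = 206.231 → 206.23 g/mol.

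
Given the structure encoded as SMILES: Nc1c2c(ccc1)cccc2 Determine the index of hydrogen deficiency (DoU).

Molecular formula: C10H9N.
DoU = (2C + 2 + N − H − X) / 2, where X is the halogen count and O/S are ignored.
    = (2·10 + 2 + 1 − 9 − 0) / 2 = 14 / 2 = 7.

7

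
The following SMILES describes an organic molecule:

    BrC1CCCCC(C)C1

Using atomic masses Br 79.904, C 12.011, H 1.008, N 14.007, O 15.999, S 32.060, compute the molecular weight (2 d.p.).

191.11 g/mol

First, the molecular formula is C8H15Br (counting implicit H from valence).
  Br: 1 × 79.904 = 79.904
  C: 8 × 12.011 = 96.088
  H: 15 × 1.008 = 15.120
Sum: 1×79.904 + 8×12.011 + 15×1.008 = 191.112 → 191.11 g/mol.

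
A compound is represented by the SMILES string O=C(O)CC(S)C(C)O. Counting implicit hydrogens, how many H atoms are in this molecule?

10

Walk through each heavy atom and fill implicit hydrogens from standard valence (C 4, N 3, O 2, S 2, halogen 1):
  atom 1: O, bond orders sum to 2 (valence 2) → 0 H
  atom 2: C, bond orders sum to 4 (valence 4) → 0 H
  atom 3: O, bond orders sum to 1 (valence 2) → 1 H
  atom 4: C, bond orders sum to 2 (valence 4) → 2 H
  atom 5: C, bond orders sum to 3 (valence 4) → 1 H
  atom 6: S, bond orders sum to 1 (valence 2) → 1 H
  atom 7: C, bond orders sum to 3 (valence 4) → 1 H
  atom 8: C, bond orders sum to 1 (valence 4) → 3 H
  atom 9: O, bond orders sum to 1 (valence 2) → 1 H
Total hydrogens: 10.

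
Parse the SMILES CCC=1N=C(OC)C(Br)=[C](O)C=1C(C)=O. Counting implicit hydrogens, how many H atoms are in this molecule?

12

Walk through each heavy atom and fill implicit hydrogens from standard valence (C 4, N 3, O 2, S 2, halogen 1):
  atom 1: C, bond orders sum to 1 (valence 4) → 3 H
  atom 2: C, bond orders sum to 2 (valence 4) → 2 H
  atom 3: C, bond orders sum to 4 (valence 4) → 0 H
  atom 4: N, bond orders sum to 3 (valence 3) → 0 H
  atom 5: C, bond orders sum to 4 (valence 4) → 0 H
  atom 6: O, bond orders sum to 2 (valence 2) → 0 H
  atom 7: C, bond orders sum to 1 (valence 4) → 3 H
  atom 8: C, bond orders sum to 4 (valence 4) → 0 H
  atom 9: Br (halogen, monovalent) → 0 H
  atom 10: C with explicit H count 0
  atom 11: O, bond orders sum to 1 (valence 2) → 1 H
  atom 12: C, bond orders sum to 4 (valence 4) → 0 H
  atom 13: C, bond orders sum to 4 (valence 4) → 0 H
  atom 14: C, bond orders sum to 1 (valence 4) → 3 H
  atom 15: O, bond orders sum to 2 (valence 2) → 0 H
Total hydrogens: 12.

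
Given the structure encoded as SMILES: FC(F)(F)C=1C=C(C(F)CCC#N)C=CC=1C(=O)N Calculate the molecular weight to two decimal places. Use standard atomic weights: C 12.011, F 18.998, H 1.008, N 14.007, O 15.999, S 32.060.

First, the molecular formula is C12H10F4N2O (counting implicit H from valence).
  C: 12 × 12.011 = 144.132
  F: 4 × 18.998 = 75.992
  H: 10 × 1.008 = 10.080
  N: 2 × 14.007 = 28.014
  O: 1 × 15.999 = 15.999
Sum: 12×12.011 + 4×18.998 + 10×1.008 + 2×14.007 + 1×15.999 = 274.217 → 274.22 g/mol.

274.22 g/mol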